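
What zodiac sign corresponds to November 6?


Date: November 6
Conventional tropical zodiac dates: Scorpio from October 23 onward; Sagittarius starts November 22
November 6 falls within the Scorpio range

Scorpio


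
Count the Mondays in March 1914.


March 1914 has 31 days
Anchor: Jan 1, 1914. With p = 1914 - 1 = 1913: (p + p//4 - p//100 + p//400) mod 7 = (1913 + 478 - 19 + 4) mod 7 = 2376 mod 7 = 3 -> Thursday (Mon=0 ... Sun=6)
Days before March (Jan-Feb): 59; March 1 index = (3 + 59) mod 7 = 6 -> Sunday
First Monday is March 2
Mondays: 2, 9, 16, 23, 30

5 Mondays


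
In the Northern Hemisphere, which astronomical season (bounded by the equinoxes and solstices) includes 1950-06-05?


Date: June 5
Astronomical Spring (approx.; exact equinox/solstice day varies by year): March 20 to June 20
June 5 falls within the Spring window

Spring


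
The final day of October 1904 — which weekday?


October 1904 has 31 days
Anchor: Jan 1, 1904. With p = 1904 - 1 = 1903: (p + p//4 - p//100 + p//400) mod 7 = (1903 + 475 - 19 + 4) mod 7 = 2363 mod 7 = 4 -> Friday (Mon=0 ... Sun=6)
Days before October (Jan-Sep): 274; October 1 index = (4 + 274) mod 7 = 5 -> Saturday
Last day offset: 31 - 1 = 30 days
Weekday index = (5 + 30) mod 7 = 0

Monday, October 31


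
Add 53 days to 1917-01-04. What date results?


Start: 1917-01-04, add 53 days
January 1917 has 31 days: 31 - 4 = 27 days to January 31 -> 26 left
February 1917: 26 <= 28 -> lands on February 26

Result: 1917-02-26


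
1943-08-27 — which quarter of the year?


Month: August (month 8)
Q1: Jan-Mar, Q2: Apr-Jun, Q3: Jul-Sep, Q4: Oct-Dec

Q3


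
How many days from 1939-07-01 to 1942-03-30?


From 1939-07-01 to 1942-03-30
1939-07-01: days before July = 31 + 28 + 31 + 30 + 31 + 30 = 181 (1939 is not a leap year); day of year = 181 + 1 = 182
1942-03-30: days before March = 31 + 28 = 59 (1942 is not a leap year); day of year = 59 + 30 = 89
Rest of 1939: 365 - 182 = 183
Full years 1940 (366), 1941 (365): 731
Total = 183 + 731 + 89 = 1003

1003 days


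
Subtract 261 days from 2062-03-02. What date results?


Start: 2062-03-02, subtract 261 days
Back 2 days from March 2 reaches February 28, 2062 -> 259 left
February 2062 has 28 days -> back to January 31, 2062 -> 231 left
January 2062 has 31 days -> back to December 31, 2061 -> 200 left
December 2061 has 31 days -> back to November 30, 2061 -> 169 left
November 2061 has 30 days -> back to October 31, 2061 -> 139 left
October 2061 has 31 days -> back to September 30, 2061 -> 108 left
September 2061 has 30 days -> back to August 31, 2061 -> 78 left
August 2061 has 31 days -> back to July 31, 2061 -> 47 left
July 2061 has 31 days -> back to June 30, 2061 -> 16 left
June 2061: 30 - 16 = 14 -> lands on June 14

Result: 2061-06-14


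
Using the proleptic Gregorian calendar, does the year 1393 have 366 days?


Gregorian leap year rule: divisible by 4, but not by 100, unless also by 400.
1393 is not divisible by 4 -> not a leap year

No


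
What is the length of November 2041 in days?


November 2041

30 days


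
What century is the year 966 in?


Century = (year - 1) // 100 + 1
= (966 - 1) // 100 + 1
= 965 // 100 + 1
= 9 + 1

10th century


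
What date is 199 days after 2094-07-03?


Start: 2094-07-03, add 199 days
July 2094 has 31 days: 31 - 3 = 28 days to July 31 -> 171 left
August 2094 has 31 days -> 140 left
September 2094 has 30 days -> 110 left
October 2094 has 31 days -> 79 left
November 2094 has 30 days -> 49 left
December 2094 has 31 days -> 18 left
January 2095: 18 <= 31 -> lands on January 18

Result: 2095-01-18


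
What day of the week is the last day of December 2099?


December 2099 has 31 days
Anchor: Jan 1, 2099. With p = 2099 - 1 = 2098: (p + p//4 - p//100 + p//400) mod 7 = (2098 + 524 - 20 + 5) mod 7 = 2607 mod 7 = 3 -> Thursday (Mon=0 ... Sun=6)
Days before December (Jan-Nov): 334; December 1 index = (3 + 334) mod 7 = 1 -> Tuesday
Last day offset: 31 - 1 = 30 days
Weekday index = (1 + 30) mod 7 = 3

Thursday, December 31


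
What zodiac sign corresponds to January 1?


Date: January 1
Conventional tropical zodiac dates: Capricorn from December 22 onward; Aquarius starts January 20
January 1 falls within the Capricorn range

Capricorn


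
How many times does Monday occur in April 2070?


April 2070 has 30 days
Anchor: Jan 1, 2070. With p = 2070 - 1 = 2069: (p + p//4 - p//100 + p//400) mod 7 = (2069 + 517 - 20 + 5) mod 7 = 2571 mod 7 = 2 -> Wednesday (Mon=0 ... Sun=6)
Days before April (Jan-Mar): 90; April 1 index = (2 + 90) mod 7 = 1 -> Tuesday
First Monday is April 7
Mondays: 7, 14, 21, 28

4 Mondays


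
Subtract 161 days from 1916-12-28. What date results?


Start: 1916-12-28, subtract 161 days
Back 28 days from December 28 reaches November 30, 1916 -> 133 left
November 1916 has 30 days -> back to October 31, 1916 -> 103 left
October 1916 has 31 days -> back to September 30, 1916 -> 72 left
September 1916 has 30 days -> back to August 31, 1916 -> 42 left
August 1916 has 31 days -> back to July 31, 1916 -> 11 left
July 1916: 31 - 11 = 20 -> lands on July 20

Result: 1916-07-20


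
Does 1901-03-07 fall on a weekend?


Anchor: Jan 1, 1901. With p = 1901 - 1 = 1900: (p + p//4 - p//100 + p//400) mod 7 = (1900 + 475 - 19 + 4) mod 7 = 2360 mod 7 = 1 -> Tuesday (Mon=0 ... Sun=6)
Day of year: 66; offset = 65
Weekday index = (1 + 65) mod 7 = 3 -> Thursday
Weekend days: Saturday, Sunday

No


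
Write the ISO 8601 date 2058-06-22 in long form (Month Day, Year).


ISO 2058-06-22 parses as year=2058, month=06, day=22
Month 6 -> June

June 22, 2058


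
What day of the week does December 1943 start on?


Target: December 1, 1943
Anchor: Jan 1, 1943. With p = 1943 - 1 = 1942: (p + p//4 - p//100 + p//400) mod 7 = (1942 + 485 - 19 + 4) mod 7 = 2412 mod 7 = 4 -> Friday (Mon=0 ... Sun=6)
Days before December (Jan-Nov): 334 days
Weekday index = (4 + 334) mod 7 = 2

Wednesday


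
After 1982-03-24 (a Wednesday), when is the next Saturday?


Current: Wednesday
Target: Saturday
Days ahead: 3

Next Saturday: 1982-03-27


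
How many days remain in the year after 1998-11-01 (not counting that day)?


Day of year: 305 of 365
Remaining = 365 - 305

60 days


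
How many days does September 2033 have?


September 2033

30 days


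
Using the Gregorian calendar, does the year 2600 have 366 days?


Gregorian leap year rule: divisible by 4, but not by 100, unless also by 400.
2600 is divisible by 100 but not 400 -> not a leap year

No


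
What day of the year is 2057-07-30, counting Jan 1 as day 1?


Date: July 30, 2057
Days in months 1 through 6: 181
Plus 30 days in July

Day of year: 211


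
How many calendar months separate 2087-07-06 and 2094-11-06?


From July 2087 to November 2094
7 years * 12 = 84 months, plus 4 months = 88

88 months


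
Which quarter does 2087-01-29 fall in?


Month: January (month 1)
Q1: Jan-Mar, Q2: Apr-Jun, Q3: Jul-Sep, Q4: Oct-Dec

Q1


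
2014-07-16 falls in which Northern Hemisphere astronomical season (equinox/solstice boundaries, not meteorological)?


Date: July 16
Astronomical Summer (approx.; exact equinox/solstice day varies by year): June 21 to September 21
July 16 falls within the Summer window

Summer


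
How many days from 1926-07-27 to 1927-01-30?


From 1926-07-27 to 1927-01-30
1926-07-27: days before July = 31 + 28 + 31 + 30 + 31 + 30 = 181 (1926 is not a leap year); day of year = 181 + 27 = 208
1927-01-30: day of year = 30
Rest of 1926: 365 - 208 = 157
Total = 157 + 30 = 187

187 days


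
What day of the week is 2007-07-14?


Date: July 14, 2007
Anchor: Jan 1, 2007. With p = 2007 - 1 = 2006: (p + p//4 - p//100 + p//400) mod 7 = (2006 + 501 - 20 + 5) mod 7 = 2492 mod 7 = 0 -> Monday (Mon=0 ... Sun=6)
Days before July (Jan-Jun): 181; offset = 181 + 14 - 1 = 194
Weekday index = (0 + 194) mod 7 = 5

Day of the week: Saturday


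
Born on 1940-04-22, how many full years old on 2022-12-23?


Birth: 1940-04-22
Reference: 2022-12-23
Year difference: 2022 - 1940 = 82

82 years old


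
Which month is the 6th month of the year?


Month 6 of 12

June


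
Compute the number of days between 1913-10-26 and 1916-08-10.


From 1913-10-26 to 1916-08-10
1913-10-26: days before October = 31 + 28 + 31 + 30 + 31 + 30 + 31 + 31 + 30 = 273 (1913 is not a leap year); day of year = 273 + 26 = 299
1916-08-10: days before August = 31 + 29 + 31 + 30 + 31 + 30 + 31 = 213 (1916 is a leap year); day of year = 213 + 10 = 223
Rest of 1913: 365 - 299 = 66
Full years 1914 (365), 1915 (365): 730
Total = 66 + 730 + 223 = 1019

1019 days


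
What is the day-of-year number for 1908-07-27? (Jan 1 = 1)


Date: July 27, 1908
Days in months 1 through 6: 182
Plus 27 days in July

Day of year: 209


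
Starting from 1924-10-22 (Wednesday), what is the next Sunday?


Current: Wednesday
Target: Sunday
Days ahead: 4

Next Sunday: 1924-10-26


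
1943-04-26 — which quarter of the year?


Month: April (month 4)
Q1: Jan-Mar, Q2: Apr-Jun, Q3: Jul-Sep, Q4: Oct-Dec

Q2


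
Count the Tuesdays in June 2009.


June 2009 has 30 days
Anchor: Jan 1, 2009. With p = 2009 - 1 = 2008: (p + p//4 - p//100 + p//400) mod 7 = (2008 + 502 - 20 + 5) mod 7 = 2495 mod 7 = 3 -> Thursday (Mon=0 ... Sun=6)
Days before June (Jan-May): 151; June 1 index = (3 + 151) mod 7 = 0 -> Monday
First Tuesday is June 2
Tuesdays: 2, 9, 16, 23, 30

5 Tuesdays


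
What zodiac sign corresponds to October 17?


Date: October 17
Conventional tropical zodiac dates: Libra from September 23 onward; Scorpio starts October 23
October 17 falls within the Libra range

Libra


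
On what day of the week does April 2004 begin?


Target: April 1, 2004
Anchor: Jan 1, 2004. With p = 2004 - 1 = 2003: (p + p//4 - p//100 + p//400) mod 7 = (2003 + 500 - 20 + 5) mod 7 = 2488 mod 7 = 3 -> Thursday (Mon=0 ... Sun=6)
Days before April (Jan-Mar): 91 days
Weekday index = (3 + 91) mod 7 = 3

Thursday


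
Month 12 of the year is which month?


Month 12 of 12

December


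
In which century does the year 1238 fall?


Century = (year - 1) // 100 + 1
= (1238 - 1) // 100 + 1
= 1237 // 100 + 1
= 12 + 1

13th century


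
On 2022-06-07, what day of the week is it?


Date: June 7, 2022
Anchor: Jan 1, 2022. With p = 2022 - 1 = 2021: (p + p//4 - p//100 + p//400) mod 7 = (2021 + 505 - 20 + 5) mod 7 = 2511 mod 7 = 5 -> Saturday (Mon=0 ... Sun=6)
Days before June (Jan-May): 151; offset = 151 + 7 - 1 = 157
Weekday index = (5 + 157) mod 7 = 1

Day of the week: Tuesday


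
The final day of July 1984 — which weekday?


July 1984 has 31 days
Anchor: Jan 1, 1984. With p = 1984 - 1 = 1983: (p + p//4 - p//100 + p//400) mod 7 = (1983 + 495 - 19 + 4) mod 7 = 2463 mod 7 = 6 -> Sunday (Mon=0 ... Sun=6)
Days before July (Jan-Jun): 182; July 1 index = (6 + 182) mod 7 = 6 -> Sunday
Last day offset: 31 - 1 = 30 days
Weekday index = (6 + 30) mod 7 = 1

Tuesday, July 31


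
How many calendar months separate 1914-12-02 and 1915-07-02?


From December 1914 to July 1915
1 year * 12 = 12 months, minus 5 months = 7

7 months


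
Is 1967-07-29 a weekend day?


Anchor: Jan 1, 1967. With p = 1967 - 1 = 1966: (p + p//4 - p//100 + p//400) mod 7 = (1966 + 491 - 19 + 4) mod 7 = 2442 mod 7 = 6 -> Sunday (Mon=0 ... Sun=6)
Day of year: 210; offset = 209
Weekday index = (6 + 209) mod 7 = 5 -> Saturday
Weekend days: Saturday, Sunday

Yes


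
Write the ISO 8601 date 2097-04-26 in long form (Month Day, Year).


ISO 2097-04-26 parses as year=2097, month=04, day=26
Month 4 -> April

April 26, 2097


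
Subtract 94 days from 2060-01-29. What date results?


Start: 2060-01-29, subtract 94 days
Back 29 days from January 29 reaches December 31, 2059 -> 65 left
December 2059 has 31 days -> back to November 30, 2059 -> 34 left
November 2059 has 30 days -> back to October 31, 2059 -> 4 left
October 2059: 31 - 4 = 27 -> lands on October 27

Result: 2059-10-27


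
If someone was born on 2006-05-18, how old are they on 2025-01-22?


Birth: 2006-05-18
Reference: 2025-01-22
Year difference: 2025 - 2006 = 19
Birthday not yet reached in 2025, subtract 1

18 years old


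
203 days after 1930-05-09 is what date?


Start: 1930-05-09, add 203 days
May 1930 has 31 days: 31 - 9 = 22 days to May 31 -> 181 left
June 1930 has 30 days -> 151 left
July 1930 has 31 days -> 120 left
August 1930 has 31 days -> 89 left
September 1930 has 30 days -> 59 left
October 1930 has 31 days -> 28 left
November 1930: 28 <= 30 -> lands on November 28

Result: 1930-11-28


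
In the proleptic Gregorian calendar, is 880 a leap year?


Gregorian leap year rule: divisible by 4, but not by 100, unless also by 400.
880 is divisible by 4 but not 100 -> leap year

Yes


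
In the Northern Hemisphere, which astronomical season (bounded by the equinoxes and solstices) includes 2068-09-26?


Date: September 26
Astronomical Autumn (approx.; exact equinox/solstice day varies by year): September 22 to December 20
September 26 falls within the Autumn window

Autumn


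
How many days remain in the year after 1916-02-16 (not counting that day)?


Day of year: 47 of 366
Remaining = 366 - 47

319 days


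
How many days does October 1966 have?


October 1966

31 days


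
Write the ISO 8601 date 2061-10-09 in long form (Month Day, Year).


ISO 2061-10-09 parses as year=2061, month=10, day=09
Month 10 -> October

October 9, 2061


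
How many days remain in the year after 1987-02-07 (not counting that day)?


Day of year: 38 of 365
Remaining = 365 - 38

327 days


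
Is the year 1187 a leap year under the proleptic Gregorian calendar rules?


Gregorian leap year rule: divisible by 4, but not by 100, unless also by 400.
1187 is not divisible by 4 -> not a leap year

No


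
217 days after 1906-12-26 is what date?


Start: 1906-12-26, add 217 days
December 1906 has 31 days: 31 - 26 = 5 days to December 31 -> 212 left
January 1907 has 31 days -> 181 left
February 1907 has 28 days -> 153 left
March 1907 has 31 days -> 122 left
April 1907 has 30 days -> 92 left
May 1907 has 31 days -> 61 left
June 1907 has 30 days -> 31 left
July 1907: 31 <= 31 -> lands on July 31

Result: 1907-07-31


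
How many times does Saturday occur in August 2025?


August 2025 has 31 days
Anchor: Jan 1, 2025. With p = 2025 - 1 = 2024: (p + p//4 - p//100 + p//400) mod 7 = (2024 + 506 - 20 + 5) mod 7 = 2515 mod 7 = 2 -> Wednesday (Mon=0 ... Sun=6)
Days before August (Jan-Jul): 212; August 1 index = (2 + 212) mod 7 = 4 -> Friday
First Saturday is August 2
Saturdays: 2, 9, 16, 23, 30

5 Saturdays


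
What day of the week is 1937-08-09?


Date: August 9, 1937
Anchor: Jan 1, 1937. With p = 1937 - 1 = 1936: (p + p//4 - p//100 + p//400) mod 7 = (1936 + 484 - 19 + 4) mod 7 = 2405 mod 7 = 4 -> Friday (Mon=0 ... Sun=6)
Days before August (Jan-Jul): 212; offset = 212 + 9 - 1 = 220
Weekday index = (4 + 220) mod 7 = 0

Day of the week: Monday


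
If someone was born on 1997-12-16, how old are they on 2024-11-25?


Birth: 1997-12-16
Reference: 2024-11-25
Year difference: 2024 - 1997 = 27
Birthday not yet reached in 2024, subtract 1

26 years old


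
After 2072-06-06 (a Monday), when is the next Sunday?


Current: Monday
Target: Sunday
Days ahead: 6

Next Sunday: 2072-06-12


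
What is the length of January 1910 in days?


January 1910

31 days


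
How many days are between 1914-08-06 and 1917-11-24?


From 1914-08-06 to 1917-11-24
1914-08-06: days before August = 31 + 28 + 31 + 30 + 31 + 30 + 31 = 212 (1914 is not a leap year); day of year = 212 + 6 = 218
1917-11-24: days before November = 31 + 28 + 31 + 30 + 31 + 30 + 31 + 31 + 30 + 31 = 304 (1917 is not a leap year); day of year = 304 + 24 = 328
Rest of 1914: 365 - 218 = 147
Full years 1915 (365), 1916 (366): 731
Total = 147 + 731 + 328 = 1206

1206 days


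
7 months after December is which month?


December is month 12
12 + 7 = 19; wrap: 19 - 12 = 7

July


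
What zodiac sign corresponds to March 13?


Date: March 13
Conventional tropical zodiac dates: Pisces from February 19 onward; Aries starts March 21
March 13 falls within the Pisces range

Pisces


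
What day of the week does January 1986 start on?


Target: January 1, 1986
Anchor: Jan 1, 1986. With p = 1986 - 1 = 1985: (p + p//4 - p//100 + p//400) mod 7 = (1985 + 496 - 19 + 4) mod 7 = 2466 mod 7 = 2 -> Wednesday (Mon=0 ... Sun=6)
Offset from anchor: 0 days
Weekday index = (2 + 0) mod 7 = 2

Wednesday


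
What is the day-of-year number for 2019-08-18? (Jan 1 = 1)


Date: August 18, 2019
Days in months 1 through 7: 212
Plus 18 days in August

Day of year: 230


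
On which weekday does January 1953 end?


January 1953 has 31 days
Anchor: Jan 1, 1953. With p = 1953 - 1 = 1952: (p + p//4 - p//100 + p//400) mod 7 = (1952 + 488 - 19 + 4) mod 7 = 2425 mod 7 = 3 -> Thursday (Mon=0 ... Sun=6)
January 1 is the anchor itself -> Thursday
Last day offset: 31 - 1 = 30 days
Weekday index = (3 + 30) mod 7 = 5

Saturday, January 31


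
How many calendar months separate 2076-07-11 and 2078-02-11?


From July 2076 to February 2078
2 years * 12 = 24 months, minus 5 months = 19

19 months


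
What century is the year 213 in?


Century = (year - 1) // 100 + 1
= (213 - 1) // 100 + 1
= 212 // 100 + 1
= 2 + 1

3rd century


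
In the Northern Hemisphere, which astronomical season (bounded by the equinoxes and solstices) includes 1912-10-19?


Date: October 19
Astronomical Autumn (approx.; exact equinox/solstice day varies by year): September 22 to December 20
October 19 falls within the Autumn window

Autumn


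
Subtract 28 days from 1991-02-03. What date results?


Start: 1991-02-03, subtract 28 days
Back 3 days from February 3 reaches January 31, 1991 -> 25 left
January 1991: 31 - 25 = 6 -> lands on January 6

Result: 1991-01-06


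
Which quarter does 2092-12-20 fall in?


Month: December (month 12)
Q1: Jan-Mar, Q2: Apr-Jun, Q3: Jul-Sep, Q4: Oct-Dec

Q4


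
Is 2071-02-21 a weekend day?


Anchor: Jan 1, 2071. With p = 2071 - 1 = 2070: (p + p//4 - p//100 + p//400) mod 7 = (2070 + 517 - 20 + 5) mod 7 = 2572 mod 7 = 3 -> Thursday (Mon=0 ... Sun=6)
Day of year: 52; offset = 51
Weekday index = (3 + 51) mod 7 = 5 -> Saturday
Weekend days: Saturday, Sunday

Yes


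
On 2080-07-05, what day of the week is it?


Date: July 5, 2080
Anchor: Jan 1, 2080. With p = 2080 - 1 = 2079: (p + p//4 - p//100 + p//400) mod 7 = (2079 + 519 - 20 + 5) mod 7 = 2583 mod 7 = 0 -> Monday (Mon=0 ... Sun=6)
Days before July (Jan-Jun): 182; offset = 182 + 5 - 1 = 186
Weekday index = (0 + 186) mod 7 = 4

Day of the week: Friday


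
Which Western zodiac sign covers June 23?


Date: June 23
Conventional tropical zodiac dates: Cancer from June 21 onward; Leo starts July 23
June 23 falls within the Cancer range

Cancer


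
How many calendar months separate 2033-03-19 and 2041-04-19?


From March 2033 to April 2041
8 years * 12 = 96 months, plus 1 month = 97

97 months


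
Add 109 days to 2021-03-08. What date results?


Start: 2021-03-08, add 109 days
March 2021 has 31 days: 31 - 8 = 23 days to March 31 -> 86 left
April 2021 has 30 days -> 56 left
May 2021 has 31 days -> 25 left
June 2021: 25 <= 30 -> lands on June 25

Result: 2021-06-25


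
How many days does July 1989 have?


July 1989

31 days


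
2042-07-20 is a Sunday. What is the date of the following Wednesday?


Current: Sunday
Target: Wednesday
Days ahead: 3

Next Wednesday: 2042-07-23


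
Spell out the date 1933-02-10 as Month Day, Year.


ISO 1933-02-10 parses as year=1933, month=02, day=10
Month 2 -> February

February 10, 1933


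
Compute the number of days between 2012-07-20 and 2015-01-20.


From 2012-07-20 to 2015-01-20
2012-07-20: days before July = 31 + 29 + 31 + 30 + 31 + 30 = 182 (2012 is a leap year); day of year = 182 + 20 = 202
2015-01-20: day of year = 20
Rest of 2012: 366 - 202 = 164
Full years 2013 (365), 2014 (365): 730
Total = 164 + 730 + 20 = 914

914 days


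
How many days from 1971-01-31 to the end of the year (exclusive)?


Day of year: 31 of 365
Remaining = 365 - 31

334 days


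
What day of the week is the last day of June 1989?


June 1989 has 30 days
Anchor: Jan 1, 1989. With p = 1989 - 1 = 1988: (p + p//4 - p//100 + p//400) mod 7 = (1988 + 497 - 19 + 4) mod 7 = 2470 mod 7 = 6 -> Sunday (Mon=0 ... Sun=6)
Days before June (Jan-May): 151; June 1 index = (6 + 151) mod 7 = 3 -> Thursday
Last day offset: 30 - 1 = 29 days
Weekday index = (3 + 29) mod 7 = 4

Friday, June 30


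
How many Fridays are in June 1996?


June 1996 has 30 days
Anchor: Jan 1, 1996. With p = 1996 - 1 = 1995: (p + p//4 - p//100 + p//400) mod 7 = (1995 + 498 - 19 + 4) mod 7 = 2478 mod 7 = 0 -> Monday (Mon=0 ... Sun=6)
Days before June (Jan-May): 152; June 1 index = (0 + 152) mod 7 = 5 -> Saturday
First Friday is June 7
Fridays: 7, 14, 21, 28

4 Fridays


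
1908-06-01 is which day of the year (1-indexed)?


Date: June 1, 1908
Days in months 1 through 5: 152
Plus 1 days in June

Day of year: 153


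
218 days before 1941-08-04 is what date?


Start: 1941-08-04, subtract 218 days
Back 4 days from August 4 reaches July 31, 1941 -> 214 left
July 1941 has 31 days -> back to June 30, 1941 -> 183 left
June 1941 has 30 days -> back to May 31, 1941 -> 153 left
May 1941 has 31 days -> back to April 30, 1941 -> 122 left
April 1941 has 30 days -> back to March 31, 1941 -> 92 left
March 1941 has 31 days -> back to February 28, 1941 -> 61 left
February 1941 has 28 days -> back to January 31, 1941 -> 33 left
January 1941 has 31 days -> back to December 31, 1940 -> 2 left
December 1940: 31 - 2 = 29 -> lands on December 29

Result: 1940-12-29


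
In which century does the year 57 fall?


Century = (year - 1) // 100 + 1
= (57 - 1) // 100 + 1
= 56 // 100 + 1
= 0 + 1

1st century


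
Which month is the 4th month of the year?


Month 4 of 12

April


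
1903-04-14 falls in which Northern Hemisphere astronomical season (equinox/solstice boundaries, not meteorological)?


Date: April 14
Astronomical Spring (approx.; exact equinox/solstice day varies by year): March 20 to June 20
April 14 falls within the Spring window

Spring


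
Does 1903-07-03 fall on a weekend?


Anchor: Jan 1, 1903. With p = 1903 - 1 = 1902: (p + p//4 - p//100 + p//400) mod 7 = (1902 + 475 - 19 + 4) mod 7 = 2362 mod 7 = 3 -> Thursday (Mon=0 ... Sun=6)
Day of year: 184; offset = 183
Weekday index = (3 + 183) mod 7 = 4 -> Friday
Weekend days: Saturday, Sunday

No


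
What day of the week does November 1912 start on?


Target: November 1, 1912
Anchor: Jan 1, 1912. With p = 1912 - 1 = 1911: (p + p//4 - p//100 + p//400) mod 7 = (1911 + 477 - 19 + 4) mod 7 = 2373 mod 7 = 0 -> Monday (Mon=0 ... Sun=6)
Days before November (Jan-Oct): 305 days
Weekday index = (0 + 305) mod 7 = 4

Friday


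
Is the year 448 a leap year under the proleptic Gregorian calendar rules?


Gregorian leap year rule: divisible by 4, but not by 100, unless also by 400.
448 is divisible by 4 but not 100 -> leap year

Yes


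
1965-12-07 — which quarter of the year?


Month: December (month 12)
Q1: Jan-Mar, Q2: Apr-Jun, Q3: Jul-Sep, Q4: Oct-Dec

Q4


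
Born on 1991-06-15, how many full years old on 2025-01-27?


Birth: 1991-06-15
Reference: 2025-01-27
Year difference: 2025 - 1991 = 34
Birthday not yet reached in 2025, subtract 1

33 years old


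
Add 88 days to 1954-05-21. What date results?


Start: 1954-05-21, add 88 days
May 1954 has 31 days: 31 - 21 = 10 days to May 31 -> 78 left
June 1954 has 30 days -> 48 left
July 1954 has 31 days -> 17 left
August 1954: 17 <= 31 -> lands on August 17

Result: 1954-08-17


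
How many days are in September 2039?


September 2039

30 days


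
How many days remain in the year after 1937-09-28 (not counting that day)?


Day of year: 271 of 365
Remaining = 365 - 271

94 days


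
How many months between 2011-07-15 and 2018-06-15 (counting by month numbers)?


From July 2011 to June 2018
7 years * 12 = 84 months, minus 1 month = 83

83 months


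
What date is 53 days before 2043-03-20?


Start: 2043-03-20, subtract 53 days
Back 20 days from March 20 reaches February 28, 2043 -> 33 left
February 2043 has 28 days -> back to January 31, 2043 -> 5 left
January 2043: 31 - 5 = 26 -> lands on January 26

Result: 2043-01-26


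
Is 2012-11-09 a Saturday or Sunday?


Anchor: Jan 1, 2012. With p = 2012 - 1 = 2011: (p + p//4 - p//100 + p//400) mod 7 = (2011 + 502 - 20 + 5) mod 7 = 2498 mod 7 = 6 -> Sunday (Mon=0 ... Sun=6)
Day of year: 314; offset = 313
Weekday index = (6 + 313) mod 7 = 4 -> Friday
Weekend days: Saturday, Sunday

No


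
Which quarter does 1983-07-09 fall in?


Month: July (month 7)
Q1: Jan-Mar, Q2: Apr-Jun, Q3: Jul-Sep, Q4: Oct-Dec

Q3


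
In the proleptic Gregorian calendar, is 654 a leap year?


Gregorian leap year rule: divisible by 4, but not by 100, unless also by 400.
654 is not divisible by 4 -> not a leap year

No


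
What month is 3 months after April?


April is month 4
4 + 3 = 7

July


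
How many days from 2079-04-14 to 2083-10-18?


From 2079-04-14 to 2083-10-18
2079-04-14: days before April = 31 + 28 + 31 = 90 (2079 is not a leap year); day of year = 90 + 14 = 104
2083-10-18: days before October = 31 + 28 + 31 + 30 + 31 + 30 + 31 + 31 + 30 = 273 (2083 is not a leap year); day of year = 273 + 18 = 291
Rest of 2079: 365 - 104 = 261
Full years 2080 (366), 2081 (365), 2082 (365): 1096
Total = 261 + 1096 + 291 = 1648

1648 days


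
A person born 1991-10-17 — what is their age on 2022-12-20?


Birth: 1991-10-17
Reference: 2022-12-20
Year difference: 2022 - 1991 = 31

31 years old


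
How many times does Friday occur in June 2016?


June 2016 has 30 days
Anchor: Jan 1, 2016. With p = 2016 - 1 = 2015: (p + p//4 - p//100 + p//400) mod 7 = (2015 + 503 - 20 + 5) mod 7 = 2503 mod 7 = 4 -> Friday (Mon=0 ... Sun=6)
Days before June (Jan-May): 152; June 1 index = (4 + 152) mod 7 = 2 -> Wednesday
First Friday is June 3
Fridays: 3, 10, 17, 24

4 Fridays


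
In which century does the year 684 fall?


Century = (year - 1) // 100 + 1
= (684 - 1) // 100 + 1
= 683 // 100 + 1
= 6 + 1

7th century


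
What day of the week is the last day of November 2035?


November 2035 has 30 days
Anchor: Jan 1, 2035. With p = 2035 - 1 = 2034: (p + p//4 - p//100 + p//400) mod 7 = (2034 + 508 - 20 + 5) mod 7 = 2527 mod 7 = 0 -> Monday (Mon=0 ... Sun=6)
Days before November (Jan-Oct): 304; November 1 index = (0 + 304) mod 7 = 3 -> Thursday
Last day offset: 30 - 1 = 29 days
Weekday index = (3 + 29) mod 7 = 4

Friday, November 30


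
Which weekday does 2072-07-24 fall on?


Date: July 24, 2072
Anchor: Jan 1, 2072. With p = 2072 - 1 = 2071: (p + p//4 - p//100 + p//400) mod 7 = (2071 + 517 - 20 + 5) mod 7 = 2573 mod 7 = 4 -> Friday (Mon=0 ... Sun=6)
Days before July (Jan-Jun): 182; offset = 182 + 24 - 1 = 205
Weekday index = (4 + 205) mod 7 = 6

Day of the week: Sunday


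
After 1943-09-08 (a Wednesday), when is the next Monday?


Current: Wednesday
Target: Monday
Days ahead: 5

Next Monday: 1943-09-13


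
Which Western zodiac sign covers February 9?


Date: February 9
Conventional tropical zodiac dates: Aquarius from January 20 onward; Pisces starts February 19
February 9 falls within the Aquarius range

Aquarius


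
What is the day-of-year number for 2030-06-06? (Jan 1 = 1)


Date: June 6, 2030
Days in months 1 through 5: 151
Plus 6 days in June

Day of year: 157


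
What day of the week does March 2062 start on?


Target: March 1, 2062
Anchor: Jan 1, 2062. With p = 2062 - 1 = 2061: (p + p//4 - p//100 + p//400) mod 7 = (2061 + 515 - 20 + 5) mod 7 = 2561 mod 7 = 6 -> Sunday (Mon=0 ... Sun=6)
Days before March (Jan-Feb): 59 days
Weekday index = (6 + 59) mod 7 = 2

Wednesday


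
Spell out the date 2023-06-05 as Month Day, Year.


ISO 2023-06-05 parses as year=2023, month=06, day=05
Month 6 -> June

June 5, 2023


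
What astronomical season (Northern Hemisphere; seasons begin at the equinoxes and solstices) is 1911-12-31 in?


Date: December 31
Astronomical Winter (approx.; exact equinox/solstice day varies by year): December 21 to March 19
December 31 falls within the Winter window

Winter


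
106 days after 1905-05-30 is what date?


Start: 1905-05-30, add 106 days
May 1905 has 31 days: 31 - 30 = 1 day to May 31 -> 105 left
June 1905 has 30 days -> 75 left
July 1905 has 31 days -> 44 left
August 1905 has 31 days -> 13 left
September 1905: 13 <= 30 -> lands on September 13

Result: 1905-09-13


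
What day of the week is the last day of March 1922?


March 1922 has 31 days
Anchor: Jan 1, 1922. With p = 1922 - 1 = 1921: (p + p//4 - p//100 + p//400) mod 7 = (1921 + 480 - 19 + 4) mod 7 = 2386 mod 7 = 6 -> Sunday (Mon=0 ... Sun=6)
Days before March (Jan-Feb): 59; March 1 index = (6 + 59) mod 7 = 2 -> Wednesday
Last day offset: 31 - 1 = 30 days
Weekday index = (2 + 30) mod 7 = 4

Friday, March 31


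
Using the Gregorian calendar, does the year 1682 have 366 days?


Gregorian leap year rule: divisible by 4, but not by 100, unless also by 400.
1682 is not divisible by 4 -> not a leap year

No


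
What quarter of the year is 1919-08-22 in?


Month: August (month 8)
Q1: Jan-Mar, Q2: Apr-Jun, Q3: Jul-Sep, Q4: Oct-Dec

Q3


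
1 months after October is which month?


October is month 10
10 + 1 = 11

November


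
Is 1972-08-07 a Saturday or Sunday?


Anchor: Jan 1, 1972. With p = 1972 - 1 = 1971: (p + p//4 - p//100 + p//400) mod 7 = (1971 + 492 - 19 + 4) mod 7 = 2448 mod 7 = 5 -> Saturday (Mon=0 ... Sun=6)
Day of year: 220; offset = 219
Weekday index = (5 + 219) mod 7 = 0 -> Monday
Weekend days: Saturday, Sunday

No


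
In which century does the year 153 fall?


Century = (year - 1) // 100 + 1
= (153 - 1) // 100 + 1
= 152 // 100 + 1
= 1 + 1

2nd century


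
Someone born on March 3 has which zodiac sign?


Date: March 3
Conventional tropical zodiac dates: Pisces from February 19 onward; Aries starts March 21
March 3 falls within the Pisces range

Pisces


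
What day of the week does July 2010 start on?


Target: July 1, 2010
Anchor: Jan 1, 2010. With p = 2010 - 1 = 2009: (p + p//4 - p//100 + p//400) mod 7 = (2009 + 502 - 20 + 5) mod 7 = 2496 mod 7 = 4 -> Friday (Mon=0 ... Sun=6)
Days before July (Jan-Jun): 181 days
Weekday index = (4 + 181) mod 7 = 3

Thursday


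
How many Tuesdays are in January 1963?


January 1963 has 31 days
Anchor: Jan 1, 1963. With p = 1963 - 1 = 1962: (p + p//4 - p//100 + p//400) mod 7 = (1962 + 490 - 19 + 4) mod 7 = 2437 mod 7 = 1 -> Tuesday (Mon=0 ... Sun=6)
January 1 is the anchor itself -> Tuesday
First Tuesday is January 1
Tuesdays: 1, 8, 15, 22, 29

5 Tuesdays


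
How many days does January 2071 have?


January 2071

31 days


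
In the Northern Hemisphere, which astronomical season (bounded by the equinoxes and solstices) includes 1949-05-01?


Date: May 1
Astronomical Spring (approx.; exact equinox/solstice day varies by year): March 20 to June 20
May 1 falls within the Spring window

Spring


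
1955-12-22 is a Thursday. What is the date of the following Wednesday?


Current: Thursday
Target: Wednesday
Days ahead: 6

Next Wednesday: 1955-12-28


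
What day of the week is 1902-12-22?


Date: December 22, 1902
Anchor: Jan 1, 1902. With p = 1902 - 1 = 1901: (p + p//4 - p//100 + p//400) mod 7 = (1901 + 475 - 19 + 4) mod 7 = 2361 mod 7 = 2 -> Wednesday (Mon=0 ... Sun=6)
Days before December (Jan-Nov): 334; offset = 334 + 22 - 1 = 355
Weekday index = (2 + 355) mod 7 = 0

Day of the week: Monday


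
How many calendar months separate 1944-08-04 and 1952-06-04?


From August 1944 to June 1952
8 years * 12 = 96 months, minus 2 months = 94

94 months


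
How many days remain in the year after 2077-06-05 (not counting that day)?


Day of year: 156 of 365
Remaining = 365 - 156

209 days


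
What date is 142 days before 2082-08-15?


Start: 2082-08-15, subtract 142 days
Back 15 days from August 15 reaches July 31, 2082 -> 127 left
July 2082 has 31 days -> back to June 30, 2082 -> 96 left
June 2082 has 30 days -> back to May 31, 2082 -> 66 left
May 2082 has 31 days -> back to April 30, 2082 -> 35 left
April 2082 has 30 days -> back to March 31, 2082 -> 5 left
March 2082: 31 - 5 = 26 -> lands on March 26

Result: 2082-03-26


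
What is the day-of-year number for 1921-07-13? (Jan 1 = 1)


Date: July 13, 1921
Days in months 1 through 6: 181
Plus 13 days in July

Day of year: 194


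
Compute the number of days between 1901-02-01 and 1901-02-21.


From 1901-02-01 to 1901-02-21
1901-02-01: days before February = 31; day of year = 31 + 1 = 32
1901-02-21: days before February = 31; day of year = 31 + 21 = 52
Same year: 52 - 32 = 20

20 days


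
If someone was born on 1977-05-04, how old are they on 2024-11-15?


Birth: 1977-05-04
Reference: 2024-11-15
Year difference: 2024 - 1977 = 47

47 years old


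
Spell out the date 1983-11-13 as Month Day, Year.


ISO 1983-11-13 parses as year=1983, month=11, day=13
Month 11 -> November

November 13, 1983


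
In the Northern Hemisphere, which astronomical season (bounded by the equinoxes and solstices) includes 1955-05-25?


Date: May 25
Astronomical Spring (approx.; exact equinox/solstice day varies by year): March 20 to June 20
May 25 falls within the Spring window

Spring


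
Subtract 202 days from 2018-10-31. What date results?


Start: 2018-10-31, subtract 202 days
Back 31 days from October 31 reaches September 30, 2018 -> 171 left
September 2018 has 30 days -> back to August 31, 2018 -> 141 left
August 2018 has 31 days -> back to July 31, 2018 -> 110 left
July 2018 has 31 days -> back to June 30, 2018 -> 79 left
June 2018 has 30 days -> back to May 31, 2018 -> 49 left
May 2018 has 31 days -> back to April 30, 2018 -> 18 left
April 2018: 30 - 18 = 12 -> lands on April 12

Result: 2018-04-12


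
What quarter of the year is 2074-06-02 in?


Month: June (month 6)
Q1: Jan-Mar, Q2: Apr-Jun, Q3: Jul-Sep, Q4: Oct-Dec

Q2


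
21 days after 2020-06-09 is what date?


Start: 2020-06-09, add 21 days
June 2020 has 30 days; 9 + 21 = 30 stays within June

Result: 2020-06-30


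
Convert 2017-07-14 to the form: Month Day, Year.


ISO 2017-07-14 parses as year=2017, month=07, day=14
Month 7 -> July

July 14, 2017


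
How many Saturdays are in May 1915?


May 1915 has 31 days
Anchor: Jan 1, 1915. With p = 1915 - 1 = 1914: (p + p//4 - p//100 + p//400) mod 7 = (1914 + 478 - 19 + 4) mod 7 = 2377 mod 7 = 4 -> Friday (Mon=0 ... Sun=6)
Days before May (Jan-Apr): 120; May 1 index = (4 + 120) mod 7 = 5 -> Saturday
First Saturday is May 1
Saturdays: 1, 8, 15, 22, 29

5 Saturdays


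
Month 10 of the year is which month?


Month 10 of 12

October


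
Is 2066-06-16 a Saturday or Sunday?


Anchor: Jan 1, 2066. With p = 2066 - 1 = 2065: (p + p//4 - p//100 + p//400) mod 7 = (2065 + 516 - 20 + 5) mod 7 = 2566 mod 7 = 4 -> Friday (Mon=0 ... Sun=6)
Day of year: 167; offset = 166
Weekday index = (4 + 166) mod 7 = 2 -> Wednesday
Weekend days: Saturday, Sunday

No


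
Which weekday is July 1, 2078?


Target: July 1, 2078
Anchor: Jan 1, 2078. With p = 2078 - 1 = 2077: (p + p//4 - p//100 + p//400) mod 7 = (2077 + 519 - 20 + 5) mod 7 = 2581 mod 7 = 5 -> Saturday (Mon=0 ... Sun=6)
Days before July (Jan-Jun): 181 days
Weekday index = (5 + 181) mod 7 = 4

Friday


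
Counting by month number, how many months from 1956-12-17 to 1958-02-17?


From December 1956 to February 1958
2 years * 12 = 24 months, minus 10 months = 14

14 months


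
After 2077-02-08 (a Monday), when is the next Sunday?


Current: Monday
Target: Sunday
Days ahead: 6

Next Sunday: 2077-02-14


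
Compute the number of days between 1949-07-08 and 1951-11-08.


From 1949-07-08 to 1951-11-08
1949-07-08: days before July = 31 + 28 + 31 + 30 + 31 + 30 = 181 (1949 is not a leap year); day of year = 181 + 8 = 189
1951-11-08: days before November = 31 + 28 + 31 + 30 + 31 + 30 + 31 + 31 + 30 + 31 = 304 (1951 is not a leap year); day of year = 304 + 8 = 312
Rest of 1949: 365 - 189 = 176
Full years 1950 (365): 365
Total = 176 + 365 + 312 = 853

853 days


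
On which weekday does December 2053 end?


December 2053 has 31 days
Anchor: Jan 1, 2053. With p = 2053 - 1 = 2052: (p + p//4 - p//100 + p//400) mod 7 = (2052 + 513 - 20 + 5) mod 7 = 2550 mod 7 = 2 -> Wednesday (Mon=0 ... Sun=6)
Days before December (Jan-Nov): 334; December 1 index = (2 + 334) mod 7 = 0 -> Monday
Last day offset: 31 - 1 = 30 days
Weekday index = (0 + 30) mod 7 = 2

Wednesday, December 31


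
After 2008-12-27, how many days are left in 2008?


Day of year: 362 of 366
Remaining = 366 - 362

4 days


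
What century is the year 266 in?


Century = (year - 1) // 100 + 1
= (266 - 1) // 100 + 1
= 265 // 100 + 1
= 2 + 1

3rd century


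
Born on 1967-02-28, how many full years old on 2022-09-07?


Birth: 1967-02-28
Reference: 2022-09-07
Year difference: 2022 - 1967 = 55

55 years old


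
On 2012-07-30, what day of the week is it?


Date: July 30, 2012
Anchor: Jan 1, 2012. With p = 2012 - 1 = 2011: (p + p//4 - p//100 + p//400) mod 7 = (2011 + 502 - 20 + 5) mod 7 = 2498 mod 7 = 6 -> Sunday (Mon=0 ... Sun=6)
Days before July (Jan-Jun): 182; offset = 182 + 30 - 1 = 211
Weekday index = (6 + 211) mod 7 = 0

Day of the week: Monday


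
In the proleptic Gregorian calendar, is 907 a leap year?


Gregorian leap year rule: divisible by 4, but not by 100, unless also by 400.
907 is not divisible by 4 -> not a leap year

No


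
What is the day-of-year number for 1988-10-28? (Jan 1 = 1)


Date: October 28, 1988
Days in months 1 through 9: 274
Plus 28 days in October

Day of year: 302


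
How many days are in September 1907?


September 1907

30 days


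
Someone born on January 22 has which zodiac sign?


Date: January 22
Conventional tropical zodiac dates: Aquarius from January 20 onward; Pisces starts February 19
January 22 falls within the Aquarius range

Aquarius


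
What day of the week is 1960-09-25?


Date: September 25, 1960
Anchor: Jan 1, 1960. With p = 1960 - 1 = 1959: (p + p//4 - p//100 + p//400) mod 7 = (1959 + 489 - 19 + 4) mod 7 = 2433 mod 7 = 4 -> Friday (Mon=0 ... Sun=6)
Days before September (Jan-Aug): 244; offset = 244 + 25 - 1 = 268
Weekday index = (4 + 268) mod 7 = 6

Day of the week: Sunday


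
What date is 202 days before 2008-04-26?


Start: 2008-04-26, subtract 202 days
Back 26 days from April 26 reaches March 31, 2008 -> 176 left
March 2008 has 31 days -> back to February 29, 2008 -> 145 left
February 2008 has 29 days -> back to January 31, 2008 -> 116 left
January 2008 has 31 days -> back to December 31, 2007 -> 85 left
December 2007 has 31 days -> back to November 30, 2007 -> 54 left
November 2007 has 30 days -> back to October 31, 2007 -> 24 left
October 2007: 31 - 24 = 7 -> lands on October 7

Result: 2007-10-07


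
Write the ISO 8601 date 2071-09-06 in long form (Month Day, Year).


ISO 2071-09-06 parses as year=2071, month=09, day=06
Month 9 -> September

September 6, 2071


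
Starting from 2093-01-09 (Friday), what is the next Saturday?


Current: Friday
Target: Saturday
Days ahead: 1

Next Saturday: 2093-01-10


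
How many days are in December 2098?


December 2098

31 days


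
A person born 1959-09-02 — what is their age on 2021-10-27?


Birth: 1959-09-02
Reference: 2021-10-27
Year difference: 2021 - 1959 = 62

62 years old


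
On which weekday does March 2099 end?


March 2099 has 31 days
Anchor: Jan 1, 2099. With p = 2099 - 1 = 2098: (p + p//4 - p//100 + p//400) mod 7 = (2098 + 524 - 20 + 5) mod 7 = 2607 mod 7 = 3 -> Thursday (Mon=0 ... Sun=6)
Days before March (Jan-Feb): 59; March 1 index = (3 + 59) mod 7 = 6 -> Sunday
Last day offset: 31 - 1 = 30 days
Weekday index = (6 + 30) mod 7 = 1

Tuesday, March 31
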